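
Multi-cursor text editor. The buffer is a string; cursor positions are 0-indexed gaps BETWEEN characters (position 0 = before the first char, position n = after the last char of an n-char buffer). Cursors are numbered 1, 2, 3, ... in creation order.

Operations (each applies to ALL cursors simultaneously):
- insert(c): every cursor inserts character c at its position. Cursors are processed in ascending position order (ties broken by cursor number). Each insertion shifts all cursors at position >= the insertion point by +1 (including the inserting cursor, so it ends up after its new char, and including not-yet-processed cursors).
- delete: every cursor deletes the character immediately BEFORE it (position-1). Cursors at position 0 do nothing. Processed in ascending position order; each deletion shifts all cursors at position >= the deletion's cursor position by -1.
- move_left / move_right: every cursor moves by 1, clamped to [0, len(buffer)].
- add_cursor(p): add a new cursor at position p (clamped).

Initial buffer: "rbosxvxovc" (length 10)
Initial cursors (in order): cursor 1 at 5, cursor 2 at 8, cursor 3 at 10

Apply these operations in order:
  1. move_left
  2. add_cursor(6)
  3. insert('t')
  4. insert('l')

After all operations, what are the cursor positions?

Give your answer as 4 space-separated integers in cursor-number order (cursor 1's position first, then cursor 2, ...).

After op 1 (move_left): buffer="rbosxvxovc" (len 10), cursors c1@4 c2@7 c3@9, authorship ..........
After op 2 (add_cursor(6)): buffer="rbosxvxovc" (len 10), cursors c1@4 c4@6 c2@7 c3@9, authorship ..........
After op 3 (insert('t')): buffer="rbostxvtxtovtc" (len 14), cursors c1@5 c4@8 c2@10 c3@13, authorship ....1..4.2..3.
After op 4 (insert('l')): buffer="rbostlxvtlxtlovtlc" (len 18), cursors c1@6 c4@10 c2@13 c3@17, authorship ....11..44.22..33.

Answer: 6 13 17 10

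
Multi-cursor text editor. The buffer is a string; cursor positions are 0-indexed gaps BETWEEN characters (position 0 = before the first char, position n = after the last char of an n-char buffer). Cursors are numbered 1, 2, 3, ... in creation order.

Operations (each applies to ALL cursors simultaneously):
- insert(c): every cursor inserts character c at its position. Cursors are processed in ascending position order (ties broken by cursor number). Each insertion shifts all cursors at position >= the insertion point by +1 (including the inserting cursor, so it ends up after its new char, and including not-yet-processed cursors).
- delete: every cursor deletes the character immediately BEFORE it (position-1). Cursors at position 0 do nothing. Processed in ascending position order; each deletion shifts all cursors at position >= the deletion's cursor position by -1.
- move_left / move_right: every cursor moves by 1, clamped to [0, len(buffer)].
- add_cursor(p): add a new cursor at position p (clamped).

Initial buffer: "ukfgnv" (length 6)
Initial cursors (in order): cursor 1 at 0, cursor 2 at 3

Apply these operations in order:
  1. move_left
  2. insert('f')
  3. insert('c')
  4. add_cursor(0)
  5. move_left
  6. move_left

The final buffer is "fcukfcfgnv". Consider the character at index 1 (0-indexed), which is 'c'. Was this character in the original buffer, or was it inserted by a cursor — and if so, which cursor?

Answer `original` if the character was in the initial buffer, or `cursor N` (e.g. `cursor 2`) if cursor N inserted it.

Answer: cursor 1

Derivation:
After op 1 (move_left): buffer="ukfgnv" (len 6), cursors c1@0 c2@2, authorship ......
After op 2 (insert('f')): buffer="fukffgnv" (len 8), cursors c1@1 c2@4, authorship 1..2....
After op 3 (insert('c')): buffer="fcukfcfgnv" (len 10), cursors c1@2 c2@6, authorship 11..22....
After op 4 (add_cursor(0)): buffer="fcukfcfgnv" (len 10), cursors c3@0 c1@2 c2@6, authorship 11..22....
After op 5 (move_left): buffer="fcukfcfgnv" (len 10), cursors c3@0 c1@1 c2@5, authorship 11..22....
After op 6 (move_left): buffer="fcukfcfgnv" (len 10), cursors c1@0 c3@0 c2@4, authorship 11..22....
Authorship (.=original, N=cursor N): 1 1 . . 2 2 . . . .
Index 1: author = 1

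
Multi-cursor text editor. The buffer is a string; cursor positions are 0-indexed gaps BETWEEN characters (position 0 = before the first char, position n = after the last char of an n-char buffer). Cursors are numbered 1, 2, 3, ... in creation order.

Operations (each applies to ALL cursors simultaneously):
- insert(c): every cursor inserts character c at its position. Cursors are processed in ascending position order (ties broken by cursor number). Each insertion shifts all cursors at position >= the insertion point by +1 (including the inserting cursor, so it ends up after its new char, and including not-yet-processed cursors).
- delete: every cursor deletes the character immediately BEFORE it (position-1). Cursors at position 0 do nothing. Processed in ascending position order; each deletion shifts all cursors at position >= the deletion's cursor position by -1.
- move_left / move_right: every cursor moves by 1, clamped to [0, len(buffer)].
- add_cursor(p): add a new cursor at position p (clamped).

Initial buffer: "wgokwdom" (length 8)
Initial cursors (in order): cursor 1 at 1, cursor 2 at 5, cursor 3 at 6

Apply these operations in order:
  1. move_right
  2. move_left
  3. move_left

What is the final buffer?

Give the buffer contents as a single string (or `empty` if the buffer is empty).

After op 1 (move_right): buffer="wgokwdom" (len 8), cursors c1@2 c2@6 c3@7, authorship ........
After op 2 (move_left): buffer="wgokwdom" (len 8), cursors c1@1 c2@5 c3@6, authorship ........
After op 3 (move_left): buffer="wgokwdom" (len 8), cursors c1@0 c2@4 c3@5, authorship ........

Answer: wgokwdom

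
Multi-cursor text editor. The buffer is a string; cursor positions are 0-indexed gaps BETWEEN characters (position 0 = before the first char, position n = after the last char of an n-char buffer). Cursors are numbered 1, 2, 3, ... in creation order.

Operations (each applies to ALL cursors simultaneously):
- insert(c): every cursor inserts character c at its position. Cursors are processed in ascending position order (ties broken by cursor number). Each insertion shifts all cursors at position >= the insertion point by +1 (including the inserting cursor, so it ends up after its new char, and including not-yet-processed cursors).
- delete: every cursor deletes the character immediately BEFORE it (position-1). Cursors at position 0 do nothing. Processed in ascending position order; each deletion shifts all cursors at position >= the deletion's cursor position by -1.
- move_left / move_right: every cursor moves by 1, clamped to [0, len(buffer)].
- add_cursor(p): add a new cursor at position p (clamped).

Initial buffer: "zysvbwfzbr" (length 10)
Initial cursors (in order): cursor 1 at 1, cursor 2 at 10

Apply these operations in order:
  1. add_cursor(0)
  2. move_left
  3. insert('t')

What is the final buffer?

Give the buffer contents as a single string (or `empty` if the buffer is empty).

Answer: ttzysvbwfzbtr

Derivation:
After op 1 (add_cursor(0)): buffer="zysvbwfzbr" (len 10), cursors c3@0 c1@1 c2@10, authorship ..........
After op 2 (move_left): buffer="zysvbwfzbr" (len 10), cursors c1@0 c3@0 c2@9, authorship ..........
After op 3 (insert('t')): buffer="ttzysvbwfzbtr" (len 13), cursors c1@2 c3@2 c2@12, authorship 13.........2.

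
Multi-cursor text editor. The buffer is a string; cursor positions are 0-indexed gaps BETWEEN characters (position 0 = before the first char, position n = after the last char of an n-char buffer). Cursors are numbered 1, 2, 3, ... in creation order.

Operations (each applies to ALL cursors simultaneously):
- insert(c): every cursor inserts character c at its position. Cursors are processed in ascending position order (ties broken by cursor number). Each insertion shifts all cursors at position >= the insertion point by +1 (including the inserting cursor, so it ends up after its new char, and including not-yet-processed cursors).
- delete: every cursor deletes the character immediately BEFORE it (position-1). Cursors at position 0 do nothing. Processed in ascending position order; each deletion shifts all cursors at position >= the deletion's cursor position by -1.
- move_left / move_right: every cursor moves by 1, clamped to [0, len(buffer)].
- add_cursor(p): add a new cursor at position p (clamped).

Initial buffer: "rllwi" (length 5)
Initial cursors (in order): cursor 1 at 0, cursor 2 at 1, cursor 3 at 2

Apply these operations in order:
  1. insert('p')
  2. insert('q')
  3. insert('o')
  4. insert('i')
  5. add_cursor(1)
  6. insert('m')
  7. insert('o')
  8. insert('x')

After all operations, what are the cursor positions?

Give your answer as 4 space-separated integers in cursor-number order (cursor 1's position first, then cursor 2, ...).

After op 1 (insert('p')): buffer="prplplwi" (len 8), cursors c1@1 c2@3 c3@5, authorship 1.2.3...
After op 2 (insert('q')): buffer="pqrpqlpqlwi" (len 11), cursors c1@2 c2@5 c3@8, authorship 11.22.33...
After op 3 (insert('o')): buffer="pqorpqolpqolwi" (len 14), cursors c1@3 c2@7 c3@11, authorship 111.222.333...
After op 4 (insert('i')): buffer="pqoirpqoilpqoilwi" (len 17), cursors c1@4 c2@9 c3@14, authorship 1111.2222.3333...
After op 5 (add_cursor(1)): buffer="pqoirpqoilpqoilwi" (len 17), cursors c4@1 c1@4 c2@9 c3@14, authorship 1111.2222.3333...
After op 6 (insert('m')): buffer="pmqoimrpqoimlpqoimlwi" (len 21), cursors c4@2 c1@6 c2@12 c3@18, authorship 141111.22222.33333...
After op 7 (insert('o')): buffer="pmoqoimorpqoimolpqoimolwi" (len 25), cursors c4@3 c1@8 c2@15 c3@22, authorship 14411111.222222.333333...
After op 8 (insert('x')): buffer="pmoxqoimoxrpqoimoxlpqoimoxlwi" (len 29), cursors c4@4 c1@10 c2@18 c3@26, authorship 1444111111.2222222.3333333...

Answer: 10 18 26 4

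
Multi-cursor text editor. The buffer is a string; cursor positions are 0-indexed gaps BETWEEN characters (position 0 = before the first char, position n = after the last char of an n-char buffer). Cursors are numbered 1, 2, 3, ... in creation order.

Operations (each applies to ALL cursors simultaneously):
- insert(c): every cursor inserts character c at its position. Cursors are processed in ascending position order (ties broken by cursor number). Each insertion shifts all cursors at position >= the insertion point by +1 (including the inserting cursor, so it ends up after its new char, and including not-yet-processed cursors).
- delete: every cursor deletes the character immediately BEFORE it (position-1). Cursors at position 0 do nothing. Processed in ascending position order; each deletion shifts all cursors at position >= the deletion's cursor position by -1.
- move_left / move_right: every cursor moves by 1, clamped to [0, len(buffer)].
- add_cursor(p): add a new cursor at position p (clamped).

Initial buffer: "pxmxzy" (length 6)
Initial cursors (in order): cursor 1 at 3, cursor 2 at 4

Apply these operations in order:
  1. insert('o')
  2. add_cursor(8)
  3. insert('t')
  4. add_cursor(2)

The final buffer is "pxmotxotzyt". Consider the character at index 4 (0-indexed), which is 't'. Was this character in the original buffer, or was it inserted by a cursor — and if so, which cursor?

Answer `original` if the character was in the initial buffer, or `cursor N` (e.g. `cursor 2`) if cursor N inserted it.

Answer: cursor 1

Derivation:
After op 1 (insert('o')): buffer="pxmoxozy" (len 8), cursors c1@4 c2@6, authorship ...1.2..
After op 2 (add_cursor(8)): buffer="pxmoxozy" (len 8), cursors c1@4 c2@6 c3@8, authorship ...1.2..
After op 3 (insert('t')): buffer="pxmotxotzyt" (len 11), cursors c1@5 c2@8 c3@11, authorship ...11.22..3
After op 4 (add_cursor(2)): buffer="pxmotxotzyt" (len 11), cursors c4@2 c1@5 c2@8 c3@11, authorship ...11.22..3
Authorship (.=original, N=cursor N): . . . 1 1 . 2 2 . . 3
Index 4: author = 1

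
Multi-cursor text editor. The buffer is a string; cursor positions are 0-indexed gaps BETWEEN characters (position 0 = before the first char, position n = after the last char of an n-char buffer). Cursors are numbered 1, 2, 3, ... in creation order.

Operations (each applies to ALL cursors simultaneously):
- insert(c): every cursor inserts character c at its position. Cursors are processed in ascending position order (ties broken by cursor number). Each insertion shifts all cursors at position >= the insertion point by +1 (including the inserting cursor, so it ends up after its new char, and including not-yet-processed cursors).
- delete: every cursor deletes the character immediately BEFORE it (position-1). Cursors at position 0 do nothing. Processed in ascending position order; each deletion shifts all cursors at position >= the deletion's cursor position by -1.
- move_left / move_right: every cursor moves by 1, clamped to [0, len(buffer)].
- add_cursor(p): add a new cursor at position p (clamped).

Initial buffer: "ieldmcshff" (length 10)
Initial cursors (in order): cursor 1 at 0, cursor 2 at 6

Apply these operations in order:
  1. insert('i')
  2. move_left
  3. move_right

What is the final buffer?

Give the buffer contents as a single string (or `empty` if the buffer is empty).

Answer: iieldmcishff

Derivation:
After op 1 (insert('i')): buffer="iieldmcishff" (len 12), cursors c1@1 c2@8, authorship 1......2....
After op 2 (move_left): buffer="iieldmcishff" (len 12), cursors c1@0 c2@7, authorship 1......2....
After op 3 (move_right): buffer="iieldmcishff" (len 12), cursors c1@1 c2@8, authorship 1......2....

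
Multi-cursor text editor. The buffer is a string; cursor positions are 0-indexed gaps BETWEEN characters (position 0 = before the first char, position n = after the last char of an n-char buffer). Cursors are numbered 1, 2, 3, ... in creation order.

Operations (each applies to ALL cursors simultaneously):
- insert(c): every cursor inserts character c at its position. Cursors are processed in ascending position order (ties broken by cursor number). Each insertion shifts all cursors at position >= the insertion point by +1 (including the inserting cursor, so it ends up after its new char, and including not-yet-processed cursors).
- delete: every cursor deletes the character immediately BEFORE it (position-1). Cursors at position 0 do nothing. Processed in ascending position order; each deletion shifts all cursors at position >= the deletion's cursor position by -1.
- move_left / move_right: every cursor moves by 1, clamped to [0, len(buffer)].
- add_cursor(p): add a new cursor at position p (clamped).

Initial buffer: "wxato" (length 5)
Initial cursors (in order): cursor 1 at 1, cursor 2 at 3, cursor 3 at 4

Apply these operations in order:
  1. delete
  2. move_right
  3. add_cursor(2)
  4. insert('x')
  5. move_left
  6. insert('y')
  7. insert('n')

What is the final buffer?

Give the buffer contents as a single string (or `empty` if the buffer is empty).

Answer: xynxoxxyyynnnx

Derivation:
After op 1 (delete): buffer="xo" (len 2), cursors c1@0 c2@1 c3@1, authorship ..
After op 2 (move_right): buffer="xo" (len 2), cursors c1@1 c2@2 c3@2, authorship ..
After op 3 (add_cursor(2)): buffer="xo" (len 2), cursors c1@1 c2@2 c3@2 c4@2, authorship ..
After op 4 (insert('x')): buffer="xxoxxx" (len 6), cursors c1@2 c2@6 c3@6 c4@6, authorship .1.234
After op 5 (move_left): buffer="xxoxxx" (len 6), cursors c1@1 c2@5 c3@5 c4@5, authorship .1.234
After op 6 (insert('y')): buffer="xyxoxxyyyx" (len 10), cursors c1@2 c2@9 c3@9 c4@9, authorship .11.232344
After op 7 (insert('n')): buffer="xynxoxxyyynnnx" (len 14), cursors c1@3 c2@13 c3@13 c4@13, authorship .111.232342344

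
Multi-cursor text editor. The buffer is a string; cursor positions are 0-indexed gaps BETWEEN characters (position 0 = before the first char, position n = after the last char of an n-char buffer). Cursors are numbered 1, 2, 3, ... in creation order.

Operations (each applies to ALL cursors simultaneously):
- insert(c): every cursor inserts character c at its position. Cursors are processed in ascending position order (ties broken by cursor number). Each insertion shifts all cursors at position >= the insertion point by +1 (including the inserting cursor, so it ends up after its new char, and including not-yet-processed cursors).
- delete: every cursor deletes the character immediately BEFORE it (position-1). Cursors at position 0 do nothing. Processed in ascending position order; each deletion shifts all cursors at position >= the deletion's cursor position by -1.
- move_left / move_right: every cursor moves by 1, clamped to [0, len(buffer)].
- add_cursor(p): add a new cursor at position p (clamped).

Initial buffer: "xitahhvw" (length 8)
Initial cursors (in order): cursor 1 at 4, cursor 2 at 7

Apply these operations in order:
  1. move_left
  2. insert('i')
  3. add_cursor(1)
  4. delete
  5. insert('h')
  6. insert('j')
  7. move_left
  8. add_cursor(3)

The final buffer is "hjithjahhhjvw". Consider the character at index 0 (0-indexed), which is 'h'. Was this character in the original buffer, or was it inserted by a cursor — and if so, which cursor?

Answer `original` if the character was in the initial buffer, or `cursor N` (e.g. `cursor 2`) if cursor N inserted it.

After op 1 (move_left): buffer="xitahhvw" (len 8), cursors c1@3 c2@6, authorship ........
After op 2 (insert('i')): buffer="xitiahhivw" (len 10), cursors c1@4 c2@8, authorship ...1...2..
After op 3 (add_cursor(1)): buffer="xitiahhivw" (len 10), cursors c3@1 c1@4 c2@8, authorship ...1...2..
After op 4 (delete): buffer="itahhvw" (len 7), cursors c3@0 c1@2 c2@5, authorship .......
After op 5 (insert('h')): buffer="hithahhhvw" (len 10), cursors c3@1 c1@4 c2@8, authorship 3..1...2..
After op 6 (insert('j')): buffer="hjithjahhhjvw" (len 13), cursors c3@2 c1@6 c2@11, authorship 33..11...22..
After op 7 (move_left): buffer="hjithjahhhjvw" (len 13), cursors c3@1 c1@5 c2@10, authorship 33..11...22..
After op 8 (add_cursor(3)): buffer="hjithjahhhjvw" (len 13), cursors c3@1 c4@3 c1@5 c2@10, authorship 33..11...22..
Authorship (.=original, N=cursor N): 3 3 . . 1 1 . . . 2 2 . .
Index 0: author = 3

Answer: cursor 3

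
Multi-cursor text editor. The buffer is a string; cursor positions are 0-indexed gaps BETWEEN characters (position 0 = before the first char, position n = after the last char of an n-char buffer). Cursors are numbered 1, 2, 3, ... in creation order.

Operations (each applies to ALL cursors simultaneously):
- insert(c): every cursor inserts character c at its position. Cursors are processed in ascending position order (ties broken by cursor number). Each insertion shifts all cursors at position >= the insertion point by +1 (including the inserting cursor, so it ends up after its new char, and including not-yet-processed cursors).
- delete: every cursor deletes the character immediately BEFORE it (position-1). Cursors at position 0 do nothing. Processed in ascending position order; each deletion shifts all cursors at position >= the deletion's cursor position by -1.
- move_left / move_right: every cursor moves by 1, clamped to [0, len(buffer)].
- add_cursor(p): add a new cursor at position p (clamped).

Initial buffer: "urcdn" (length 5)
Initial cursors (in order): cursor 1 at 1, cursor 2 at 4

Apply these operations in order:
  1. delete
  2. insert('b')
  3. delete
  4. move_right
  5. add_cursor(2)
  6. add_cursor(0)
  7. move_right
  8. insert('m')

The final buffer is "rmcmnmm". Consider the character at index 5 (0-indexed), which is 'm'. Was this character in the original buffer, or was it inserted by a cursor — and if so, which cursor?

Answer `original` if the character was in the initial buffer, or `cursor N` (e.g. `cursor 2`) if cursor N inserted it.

Answer: cursor 2

Derivation:
After op 1 (delete): buffer="rcn" (len 3), cursors c1@0 c2@2, authorship ...
After op 2 (insert('b')): buffer="brcbn" (len 5), cursors c1@1 c2@4, authorship 1..2.
After op 3 (delete): buffer="rcn" (len 3), cursors c1@0 c2@2, authorship ...
After op 4 (move_right): buffer="rcn" (len 3), cursors c1@1 c2@3, authorship ...
After op 5 (add_cursor(2)): buffer="rcn" (len 3), cursors c1@1 c3@2 c2@3, authorship ...
After op 6 (add_cursor(0)): buffer="rcn" (len 3), cursors c4@0 c1@1 c3@2 c2@3, authorship ...
After op 7 (move_right): buffer="rcn" (len 3), cursors c4@1 c1@2 c2@3 c3@3, authorship ...
After op 8 (insert('m')): buffer="rmcmnmm" (len 7), cursors c4@2 c1@4 c2@7 c3@7, authorship .4.1.23
Authorship (.=original, N=cursor N): . 4 . 1 . 2 3
Index 5: author = 2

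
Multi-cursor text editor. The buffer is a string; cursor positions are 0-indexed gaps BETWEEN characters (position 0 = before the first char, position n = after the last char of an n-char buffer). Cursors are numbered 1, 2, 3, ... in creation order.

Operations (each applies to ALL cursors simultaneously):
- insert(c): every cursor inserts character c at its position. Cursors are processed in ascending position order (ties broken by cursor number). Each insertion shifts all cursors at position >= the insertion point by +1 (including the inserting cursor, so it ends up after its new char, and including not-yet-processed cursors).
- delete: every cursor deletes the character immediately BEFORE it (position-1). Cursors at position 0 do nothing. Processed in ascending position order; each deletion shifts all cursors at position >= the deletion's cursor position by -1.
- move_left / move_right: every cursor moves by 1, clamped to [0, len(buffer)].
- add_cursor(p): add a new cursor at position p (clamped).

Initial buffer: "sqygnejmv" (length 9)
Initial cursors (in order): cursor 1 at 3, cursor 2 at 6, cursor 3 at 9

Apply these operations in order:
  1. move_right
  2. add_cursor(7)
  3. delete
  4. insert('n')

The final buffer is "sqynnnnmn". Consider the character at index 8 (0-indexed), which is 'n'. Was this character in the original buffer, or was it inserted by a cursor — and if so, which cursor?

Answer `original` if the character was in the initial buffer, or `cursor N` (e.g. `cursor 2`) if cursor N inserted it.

Answer: cursor 3

Derivation:
After op 1 (move_right): buffer="sqygnejmv" (len 9), cursors c1@4 c2@7 c3@9, authorship .........
After op 2 (add_cursor(7)): buffer="sqygnejmv" (len 9), cursors c1@4 c2@7 c4@7 c3@9, authorship .........
After op 3 (delete): buffer="sqynm" (len 5), cursors c1@3 c2@4 c4@4 c3@5, authorship .....
After op 4 (insert('n')): buffer="sqynnnnmn" (len 9), cursors c1@4 c2@7 c4@7 c3@9, authorship ...1.24.3
Authorship (.=original, N=cursor N): . . . 1 . 2 4 . 3
Index 8: author = 3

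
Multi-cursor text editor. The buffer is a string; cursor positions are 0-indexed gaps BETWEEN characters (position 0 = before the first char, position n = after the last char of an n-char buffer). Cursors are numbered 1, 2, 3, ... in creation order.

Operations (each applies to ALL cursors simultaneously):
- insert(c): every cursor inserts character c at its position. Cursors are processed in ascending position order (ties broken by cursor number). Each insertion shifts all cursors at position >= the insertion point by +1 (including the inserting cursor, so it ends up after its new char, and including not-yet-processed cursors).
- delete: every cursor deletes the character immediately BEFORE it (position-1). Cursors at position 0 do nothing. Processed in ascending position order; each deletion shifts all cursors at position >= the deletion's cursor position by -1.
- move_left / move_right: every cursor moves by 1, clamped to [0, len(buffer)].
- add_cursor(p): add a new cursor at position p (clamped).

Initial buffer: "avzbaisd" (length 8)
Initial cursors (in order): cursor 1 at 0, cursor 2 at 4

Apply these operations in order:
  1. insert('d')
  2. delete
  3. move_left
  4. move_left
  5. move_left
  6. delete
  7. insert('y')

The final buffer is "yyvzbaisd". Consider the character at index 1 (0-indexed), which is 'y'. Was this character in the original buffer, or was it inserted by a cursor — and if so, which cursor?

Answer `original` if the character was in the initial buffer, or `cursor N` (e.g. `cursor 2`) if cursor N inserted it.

Answer: cursor 2

Derivation:
After op 1 (insert('d')): buffer="davzbdaisd" (len 10), cursors c1@1 c2@6, authorship 1....2....
After op 2 (delete): buffer="avzbaisd" (len 8), cursors c1@0 c2@4, authorship ........
After op 3 (move_left): buffer="avzbaisd" (len 8), cursors c1@0 c2@3, authorship ........
After op 4 (move_left): buffer="avzbaisd" (len 8), cursors c1@0 c2@2, authorship ........
After op 5 (move_left): buffer="avzbaisd" (len 8), cursors c1@0 c2@1, authorship ........
After op 6 (delete): buffer="vzbaisd" (len 7), cursors c1@0 c2@0, authorship .......
After op 7 (insert('y')): buffer="yyvzbaisd" (len 9), cursors c1@2 c2@2, authorship 12.......
Authorship (.=original, N=cursor N): 1 2 . . . . . . .
Index 1: author = 2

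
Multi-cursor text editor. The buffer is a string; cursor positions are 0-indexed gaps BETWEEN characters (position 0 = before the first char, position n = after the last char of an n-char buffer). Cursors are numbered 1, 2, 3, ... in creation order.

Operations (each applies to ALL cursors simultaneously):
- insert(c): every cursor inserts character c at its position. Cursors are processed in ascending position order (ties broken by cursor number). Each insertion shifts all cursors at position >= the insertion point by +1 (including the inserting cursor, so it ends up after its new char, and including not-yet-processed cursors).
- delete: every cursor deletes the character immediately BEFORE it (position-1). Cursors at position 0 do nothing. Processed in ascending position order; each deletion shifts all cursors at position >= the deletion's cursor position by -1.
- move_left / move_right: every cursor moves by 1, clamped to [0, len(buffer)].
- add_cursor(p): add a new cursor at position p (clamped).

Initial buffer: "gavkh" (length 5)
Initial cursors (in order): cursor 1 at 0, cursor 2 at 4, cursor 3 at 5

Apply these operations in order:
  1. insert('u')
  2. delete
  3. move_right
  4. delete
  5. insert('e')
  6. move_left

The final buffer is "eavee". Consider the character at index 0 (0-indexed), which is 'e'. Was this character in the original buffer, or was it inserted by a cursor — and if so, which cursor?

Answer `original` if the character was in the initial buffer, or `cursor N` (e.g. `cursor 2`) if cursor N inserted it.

Answer: cursor 1

Derivation:
After op 1 (insert('u')): buffer="ugavkuhu" (len 8), cursors c1@1 c2@6 c3@8, authorship 1....2.3
After op 2 (delete): buffer="gavkh" (len 5), cursors c1@0 c2@4 c3@5, authorship .....
After op 3 (move_right): buffer="gavkh" (len 5), cursors c1@1 c2@5 c3@5, authorship .....
After op 4 (delete): buffer="av" (len 2), cursors c1@0 c2@2 c3@2, authorship ..
After op 5 (insert('e')): buffer="eavee" (len 5), cursors c1@1 c2@5 c3@5, authorship 1..23
After op 6 (move_left): buffer="eavee" (len 5), cursors c1@0 c2@4 c3@4, authorship 1..23
Authorship (.=original, N=cursor N): 1 . . 2 3
Index 0: author = 1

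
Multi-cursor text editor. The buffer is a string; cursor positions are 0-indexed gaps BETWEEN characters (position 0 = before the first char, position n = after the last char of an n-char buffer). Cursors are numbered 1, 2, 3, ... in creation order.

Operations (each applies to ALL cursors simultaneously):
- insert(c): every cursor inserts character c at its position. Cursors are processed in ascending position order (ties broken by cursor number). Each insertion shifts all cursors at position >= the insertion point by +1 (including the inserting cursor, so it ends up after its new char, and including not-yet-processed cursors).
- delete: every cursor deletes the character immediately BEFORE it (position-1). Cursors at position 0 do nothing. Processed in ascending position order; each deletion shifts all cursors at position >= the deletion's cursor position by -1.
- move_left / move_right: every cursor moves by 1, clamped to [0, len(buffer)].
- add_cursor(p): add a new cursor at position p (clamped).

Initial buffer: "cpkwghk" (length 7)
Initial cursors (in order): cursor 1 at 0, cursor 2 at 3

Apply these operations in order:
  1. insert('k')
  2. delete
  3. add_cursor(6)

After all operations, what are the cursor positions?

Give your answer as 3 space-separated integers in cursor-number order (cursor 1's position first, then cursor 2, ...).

After op 1 (insert('k')): buffer="kcpkkwghk" (len 9), cursors c1@1 c2@5, authorship 1...2....
After op 2 (delete): buffer="cpkwghk" (len 7), cursors c1@0 c2@3, authorship .......
After op 3 (add_cursor(6)): buffer="cpkwghk" (len 7), cursors c1@0 c2@3 c3@6, authorship .......

Answer: 0 3 6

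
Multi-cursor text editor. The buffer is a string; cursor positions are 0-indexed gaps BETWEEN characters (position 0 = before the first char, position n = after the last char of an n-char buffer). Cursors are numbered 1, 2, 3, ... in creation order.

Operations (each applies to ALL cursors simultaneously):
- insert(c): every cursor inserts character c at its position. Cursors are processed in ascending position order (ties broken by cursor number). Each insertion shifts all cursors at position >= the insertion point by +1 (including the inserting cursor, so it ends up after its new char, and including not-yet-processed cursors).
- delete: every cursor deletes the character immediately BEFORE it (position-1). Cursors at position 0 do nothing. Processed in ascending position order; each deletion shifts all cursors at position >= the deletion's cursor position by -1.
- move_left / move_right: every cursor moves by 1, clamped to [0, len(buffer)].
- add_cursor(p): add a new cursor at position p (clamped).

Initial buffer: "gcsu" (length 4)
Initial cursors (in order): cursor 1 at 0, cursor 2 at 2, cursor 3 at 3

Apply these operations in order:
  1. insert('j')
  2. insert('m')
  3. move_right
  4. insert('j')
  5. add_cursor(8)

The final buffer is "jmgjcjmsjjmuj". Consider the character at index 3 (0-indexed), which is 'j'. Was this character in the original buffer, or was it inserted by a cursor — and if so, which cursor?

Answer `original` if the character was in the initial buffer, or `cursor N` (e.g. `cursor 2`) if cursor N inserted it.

After op 1 (insert('j')): buffer="jgcjsju" (len 7), cursors c1@1 c2@4 c3@6, authorship 1..2.3.
After op 2 (insert('m')): buffer="jmgcjmsjmu" (len 10), cursors c1@2 c2@6 c3@9, authorship 11..22.33.
After op 3 (move_right): buffer="jmgcjmsjmu" (len 10), cursors c1@3 c2@7 c3@10, authorship 11..22.33.
After op 4 (insert('j')): buffer="jmgjcjmsjjmuj" (len 13), cursors c1@4 c2@9 c3@13, authorship 11.1.22.233.3
After op 5 (add_cursor(8)): buffer="jmgjcjmsjjmuj" (len 13), cursors c1@4 c4@8 c2@9 c3@13, authorship 11.1.22.233.3
Authorship (.=original, N=cursor N): 1 1 . 1 . 2 2 . 2 3 3 . 3
Index 3: author = 1

Answer: cursor 1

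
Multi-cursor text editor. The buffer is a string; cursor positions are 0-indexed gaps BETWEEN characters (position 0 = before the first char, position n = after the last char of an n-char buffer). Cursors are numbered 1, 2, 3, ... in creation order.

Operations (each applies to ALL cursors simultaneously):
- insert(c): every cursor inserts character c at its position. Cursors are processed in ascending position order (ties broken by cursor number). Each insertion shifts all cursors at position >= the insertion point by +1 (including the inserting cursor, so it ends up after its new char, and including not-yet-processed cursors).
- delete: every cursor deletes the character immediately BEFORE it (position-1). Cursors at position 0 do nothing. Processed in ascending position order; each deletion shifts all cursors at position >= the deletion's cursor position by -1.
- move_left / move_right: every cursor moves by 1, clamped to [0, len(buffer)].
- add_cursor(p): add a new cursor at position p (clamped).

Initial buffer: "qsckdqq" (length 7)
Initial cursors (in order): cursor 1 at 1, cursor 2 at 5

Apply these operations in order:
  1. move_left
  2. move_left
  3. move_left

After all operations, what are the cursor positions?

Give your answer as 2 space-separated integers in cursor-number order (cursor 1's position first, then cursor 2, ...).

Answer: 0 2

Derivation:
After op 1 (move_left): buffer="qsckdqq" (len 7), cursors c1@0 c2@4, authorship .......
After op 2 (move_left): buffer="qsckdqq" (len 7), cursors c1@0 c2@3, authorship .......
After op 3 (move_left): buffer="qsckdqq" (len 7), cursors c1@0 c2@2, authorship .......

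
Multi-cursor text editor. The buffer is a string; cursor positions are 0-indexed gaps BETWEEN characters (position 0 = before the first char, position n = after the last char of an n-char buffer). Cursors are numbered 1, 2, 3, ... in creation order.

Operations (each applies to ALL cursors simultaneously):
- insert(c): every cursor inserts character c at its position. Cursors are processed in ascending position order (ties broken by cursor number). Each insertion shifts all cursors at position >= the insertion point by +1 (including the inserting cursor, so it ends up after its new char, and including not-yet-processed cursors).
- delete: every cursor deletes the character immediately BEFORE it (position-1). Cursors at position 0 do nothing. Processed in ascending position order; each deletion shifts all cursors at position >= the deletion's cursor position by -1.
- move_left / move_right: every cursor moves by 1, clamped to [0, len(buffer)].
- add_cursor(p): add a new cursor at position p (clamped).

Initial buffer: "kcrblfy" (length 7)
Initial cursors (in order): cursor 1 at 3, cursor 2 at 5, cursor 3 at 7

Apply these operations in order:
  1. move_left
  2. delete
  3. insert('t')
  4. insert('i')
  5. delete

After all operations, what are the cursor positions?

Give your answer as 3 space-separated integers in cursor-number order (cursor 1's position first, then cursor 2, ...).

Answer: 2 4 6

Derivation:
After op 1 (move_left): buffer="kcrblfy" (len 7), cursors c1@2 c2@4 c3@6, authorship .......
After op 2 (delete): buffer="krly" (len 4), cursors c1@1 c2@2 c3@3, authorship ....
After op 3 (insert('t')): buffer="ktrtlty" (len 7), cursors c1@2 c2@4 c3@6, authorship .1.2.3.
After op 4 (insert('i')): buffer="ktirtiltiy" (len 10), cursors c1@3 c2@6 c3@9, authorship .11.22.33.
After op 5 (delete): buffer="ktrtlty" (len 7), cursors c1@2 c2@4 c3@6, authorship .1.2.3.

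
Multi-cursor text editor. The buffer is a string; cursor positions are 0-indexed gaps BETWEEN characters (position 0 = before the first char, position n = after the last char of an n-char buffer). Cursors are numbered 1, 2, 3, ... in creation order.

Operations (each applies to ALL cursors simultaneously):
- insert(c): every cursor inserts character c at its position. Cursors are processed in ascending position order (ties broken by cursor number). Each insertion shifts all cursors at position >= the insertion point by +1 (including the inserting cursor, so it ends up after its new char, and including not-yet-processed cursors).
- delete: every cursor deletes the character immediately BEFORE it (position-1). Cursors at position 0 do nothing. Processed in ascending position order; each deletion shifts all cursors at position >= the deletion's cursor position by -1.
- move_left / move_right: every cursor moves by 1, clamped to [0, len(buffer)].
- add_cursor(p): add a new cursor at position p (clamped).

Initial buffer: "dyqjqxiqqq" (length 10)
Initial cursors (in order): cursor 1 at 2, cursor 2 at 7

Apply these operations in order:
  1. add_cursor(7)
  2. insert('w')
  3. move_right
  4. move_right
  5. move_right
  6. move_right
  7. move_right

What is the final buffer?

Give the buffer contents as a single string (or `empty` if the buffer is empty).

Answer: dywqjqxiwwqqq

Derivation:
After op 1 (add_cursor(7)): buffer="dyqjqxiqqq" (len 10), cursors c1@2 c2@7 c3@7, authorship ..........
After op 2 (insert('w')): buffer="dywqjqxiwwqqq" (len 13), cursors c1@3 c2@10 c3@10, authorship ..1.....23...
After op 3 (move_right): buffer="dywqjqxiwwqqq" (len 13), cursors c1@4 c2@11 c3@11, authorship ..1.....23...
After op 4 (move_right): buffer="dywqjqxiwwqqq" (len 13), cursors c1@5 c2@12 c3@12, authorship ..1.....23...
After op 5 (move_right): buffer="dywqjqxiwwqqq" (len 13), cursors c1@6 c2@13 c3@13, authorship ..1.....23...
After op 6 (move_right): buffer="dywqjqxiwwqqq" (len 13), cursors c1@7 c2@13 c3@13, authorship ..1.....23...
After op 7 (move_right): buffer="dywqjqxiwwqqq" (len 13), cursors c1@8 c2@13 c3@13, authorship ..1.....23...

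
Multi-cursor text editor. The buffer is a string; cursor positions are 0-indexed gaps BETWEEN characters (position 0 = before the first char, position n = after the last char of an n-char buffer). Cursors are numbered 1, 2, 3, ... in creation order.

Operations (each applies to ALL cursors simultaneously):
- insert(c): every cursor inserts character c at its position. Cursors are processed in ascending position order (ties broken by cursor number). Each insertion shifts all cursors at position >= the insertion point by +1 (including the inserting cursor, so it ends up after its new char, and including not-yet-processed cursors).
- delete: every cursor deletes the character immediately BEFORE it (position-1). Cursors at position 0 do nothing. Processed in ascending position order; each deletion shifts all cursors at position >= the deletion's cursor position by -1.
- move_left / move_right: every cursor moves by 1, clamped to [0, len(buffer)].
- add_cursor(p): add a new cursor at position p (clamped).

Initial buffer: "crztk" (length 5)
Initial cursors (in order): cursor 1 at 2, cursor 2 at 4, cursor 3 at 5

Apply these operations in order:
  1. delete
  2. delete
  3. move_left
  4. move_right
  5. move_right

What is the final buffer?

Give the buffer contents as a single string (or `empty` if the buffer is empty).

Answer: empty

Derivation:
After op 1 (delete): buffer="cz" (len 2), cursors c1@1 c2@2 c3@2, authorship ..
After op 2 (delete): buffer="" (len 0), cursors c1@0 c2@0 c3@0, authorship 
After op 3 (move_left): buffer="" (len 0), cursors c1@0 c2@0 c3@0, authorship 
After op 4 (move_right): buffer="" (len 0), cursors c1@0 c2@0 c3@0, authorship 
After op 5 (move_right): buffer="" (len 0), cursors c1@0 c2@0 c3@0, authorship 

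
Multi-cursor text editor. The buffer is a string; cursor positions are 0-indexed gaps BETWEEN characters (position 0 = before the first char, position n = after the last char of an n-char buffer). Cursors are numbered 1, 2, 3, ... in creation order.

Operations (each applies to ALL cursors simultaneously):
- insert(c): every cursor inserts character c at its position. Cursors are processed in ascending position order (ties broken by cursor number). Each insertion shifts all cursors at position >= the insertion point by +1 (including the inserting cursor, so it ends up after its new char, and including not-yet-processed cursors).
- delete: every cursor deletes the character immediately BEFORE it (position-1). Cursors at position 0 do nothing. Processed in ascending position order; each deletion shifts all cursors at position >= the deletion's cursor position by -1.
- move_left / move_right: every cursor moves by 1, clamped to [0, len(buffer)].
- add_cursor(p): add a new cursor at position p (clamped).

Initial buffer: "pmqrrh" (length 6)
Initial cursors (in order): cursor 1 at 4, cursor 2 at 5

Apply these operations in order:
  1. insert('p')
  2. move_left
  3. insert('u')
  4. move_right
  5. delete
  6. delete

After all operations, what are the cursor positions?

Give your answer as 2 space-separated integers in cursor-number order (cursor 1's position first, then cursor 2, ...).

Answer: 4 5

Derivation:
After op 1 (insert('p')): buffer="pmqrprph" (len 8), cursors c1@5 c2@7, authorship ....1.2.
After op 2 (move_left): buffer="pmqrprph" (len 8), cursors c1@4 c2@6, authorship ....1.2.
After op 3 (insert('u')): buffer="pmqrupruph" (len 10), cursors c1@5 c2@8, authorship ....11.22.
After op 4 (move_right): buffer="pmqrupruph" (len 10), cursors c1@6 c2@9, authorship ....11.22.
After op 5 (delete): buffer="pmqruruh" (len 8), cursors c1@5 c2@7, authorship ....1.2.
After op 6 (delete): buffer="pmqrrh" (len 6), cursors c1@4 c2@5, authorship ......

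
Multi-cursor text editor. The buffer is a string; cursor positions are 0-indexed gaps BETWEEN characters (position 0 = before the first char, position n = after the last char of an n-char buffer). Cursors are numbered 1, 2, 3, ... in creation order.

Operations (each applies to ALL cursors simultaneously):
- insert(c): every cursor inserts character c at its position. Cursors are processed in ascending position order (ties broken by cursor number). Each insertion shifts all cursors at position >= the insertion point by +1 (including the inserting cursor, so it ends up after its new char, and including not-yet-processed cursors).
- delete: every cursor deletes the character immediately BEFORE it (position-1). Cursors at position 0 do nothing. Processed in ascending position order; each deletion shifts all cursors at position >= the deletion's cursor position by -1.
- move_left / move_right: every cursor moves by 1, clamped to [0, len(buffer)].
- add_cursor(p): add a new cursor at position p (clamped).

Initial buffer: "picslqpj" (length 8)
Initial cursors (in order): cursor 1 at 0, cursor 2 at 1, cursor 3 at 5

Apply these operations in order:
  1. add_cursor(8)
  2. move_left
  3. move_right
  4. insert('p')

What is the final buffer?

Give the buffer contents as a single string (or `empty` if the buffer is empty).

After op 1 (add_cursor(8)): buffer="picslqpj" (len 8), cursors c1@0 c2@1 c3@5 c4@8, authorship ........
After op 2 (move_left): buffer="picslqpj" (len 8), cursors c1@0 c2@0 c3@4 c4@7, authorship ........
After op 3 (move_right): buffer="picslqpj" (len 8), cursors c1@1 c2@1 c3@5 c4@8, authorship ........
After op 4 (insert('p')): buffer="pppicslpqpjp" (len 12), cursors c1@3 c2@3 c3@8 c4@12, authorship .12....3...4

Answer: pppicslpqpjp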